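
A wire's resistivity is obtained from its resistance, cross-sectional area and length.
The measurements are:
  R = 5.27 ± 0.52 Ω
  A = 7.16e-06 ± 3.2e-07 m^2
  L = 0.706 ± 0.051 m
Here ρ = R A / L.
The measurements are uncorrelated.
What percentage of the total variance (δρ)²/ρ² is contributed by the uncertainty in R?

(δρ/ρ)² = (1·δR/R)² + (1·δA/A)² + (-1·δL/L)²
  R term: (1×0.0987)² = 0.00974
  A term: (1×0.0447)² = 0.00200
  L term: (-1×0.0722)² = 0.00522
Total = 0.0170. Share from R = 0.00974/0.0170 = 0.574.

57.4%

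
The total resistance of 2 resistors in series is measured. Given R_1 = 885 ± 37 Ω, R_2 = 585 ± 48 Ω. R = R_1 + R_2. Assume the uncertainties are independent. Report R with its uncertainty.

1470 ± 60.6 Ω

For a sum/difference, combine absolute errors in quadrature:
  (δR_1)² = 1370;  (δR_2)² = 2300
δR = √(3670) = 60.6 Ω
R = 1470 Ω.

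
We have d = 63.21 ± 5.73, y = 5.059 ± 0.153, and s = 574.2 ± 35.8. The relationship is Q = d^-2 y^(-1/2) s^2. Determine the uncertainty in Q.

8.09

Since Q is a product/quotient, work with relative uncertainties:
  (-2·δd/d)² = (-2×0.0907)² = 0.0329;  (−½·δy/y)² = (-0.5×0.0302)² = 0.000229;  (2·δs/s)² = (2×0.0623)² = 0.0155
δQ/Q = √(0.0486) = 0.221
Q = 36.69, so δQ = 0.221 × 36.69 = 8.09.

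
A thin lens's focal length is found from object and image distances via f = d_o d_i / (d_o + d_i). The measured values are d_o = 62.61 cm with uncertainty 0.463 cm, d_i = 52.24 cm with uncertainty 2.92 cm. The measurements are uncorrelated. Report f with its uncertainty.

28.48 ± 0.873 cm

∂f/∂d_o = (d_i/(d_o+d_i))² = 0.207;  ∂f/∂d_i = (d_o/(d_o+d_i))² = 0.297
δf = √((∂f/∂d_o · δd_o)² + (∂f/∂d_i · δd_i)²) = √(0.00918 + 0.753) = 0.873 cm
f = 28.48 cm.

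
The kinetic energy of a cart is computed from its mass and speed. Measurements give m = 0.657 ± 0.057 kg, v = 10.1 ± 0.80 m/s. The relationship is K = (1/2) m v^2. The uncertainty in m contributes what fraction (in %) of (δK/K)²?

(δK/K)² = (1·δm/m)² + (2·δv/v)²
  m term: (1×0.0868)² = 0.00753
  v term: (2×0.0792)² = 0.0251
Total = 0.0326. Share from m = 0.00753/0.0326 = 0.231.

23.1%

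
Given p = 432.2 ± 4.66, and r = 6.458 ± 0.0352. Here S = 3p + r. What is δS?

Absolute uncertainties add in quadrature for a linear combination:
  (3·δp)² = 195;  (δr)² = 0.00124
δS = √(195) = 14.0

14.0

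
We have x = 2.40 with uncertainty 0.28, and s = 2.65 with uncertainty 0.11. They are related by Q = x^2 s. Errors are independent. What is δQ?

Since Q is a product/quotient, work with relative uncertainties:
  (2·δx/x)² = (2×0.117)² = 0.0544;  (1·δs/s)² = (1×0.0415)² = 0.00172
δQ/Q = √(0.0562) = 0.237
Q = 15.3, so δQ = 0.237 × 15.3 = 3.62.

3.62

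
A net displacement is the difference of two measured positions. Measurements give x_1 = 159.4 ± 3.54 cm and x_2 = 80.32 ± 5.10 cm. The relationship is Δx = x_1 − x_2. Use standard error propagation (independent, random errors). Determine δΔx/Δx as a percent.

7.85%

Sums and differences: (δΔx)² = Σ (cᵢ δxᵢ)².
  (δx_1)² = 12.5;  (δx_2)² = 26.0
δΔx = √(38.5) = 6.21 cm
Δx = 79.08 cm, so δΔx/Δx = 6.21/79.08 = 0.0785.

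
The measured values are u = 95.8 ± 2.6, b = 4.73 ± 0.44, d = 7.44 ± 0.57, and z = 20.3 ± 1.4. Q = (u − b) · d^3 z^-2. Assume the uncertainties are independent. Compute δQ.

Let w = u − b = 91.1. δw = √(δu² + δb²) = √(6.76 + 0.194) = 2.64, so δw/w = 0.0290.
Q is then a monomial in w, d, z:
δQ/Q = √((δw/w)² + (3·δd/d)² + (-2·δz/z)²) = √(0.000838 + 0.0528 + 0.0190) = 0.270
Q = 91.0, so δQ = 0.270 × 91.0 = 24.5.

24.5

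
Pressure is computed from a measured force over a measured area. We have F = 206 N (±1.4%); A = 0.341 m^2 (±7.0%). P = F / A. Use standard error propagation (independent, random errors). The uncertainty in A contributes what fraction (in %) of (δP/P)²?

96.2%

(δP/P)² = (1·δF/F)² + (-1·δA/A)²
  F term: (1×0.0140)² = 0.000196
  A term: (-1×0.0700)² = 0.00490
Total = 0.00510. Share from A = 0.00490/0.00510 = 0.962.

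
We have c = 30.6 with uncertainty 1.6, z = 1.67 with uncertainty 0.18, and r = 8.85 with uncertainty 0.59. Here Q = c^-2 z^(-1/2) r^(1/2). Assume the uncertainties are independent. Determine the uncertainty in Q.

0.000301

Each factor contributes (exponent × relative error)² to (δQ/Q)²:
  (-2·δc/c)² = (-2×0.0523)² = 0.0109;  (−½·δz/z)² = (-0.5×0.108)² = 0.00290;  (½·δr/r)² = (0.5×0.0667)² = 0.00111
δQ/Q = √(0.0150) = 0.122
Q = 0.00246, so δQ = 0.122 × 0.00246 = 0.000301.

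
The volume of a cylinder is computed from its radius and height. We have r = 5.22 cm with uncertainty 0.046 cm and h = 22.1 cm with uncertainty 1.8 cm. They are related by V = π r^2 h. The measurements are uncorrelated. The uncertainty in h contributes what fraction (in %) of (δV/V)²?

(δV/V)² = (2·δr/r)² + (1·δh/h)²
  r term: (2×0.00881)² = 0.000311
  h term: (1×0.0814)² = 0.00663
Total = 0.00694. Share from h = 0.00663/0.00694 = 0.955.

95.5%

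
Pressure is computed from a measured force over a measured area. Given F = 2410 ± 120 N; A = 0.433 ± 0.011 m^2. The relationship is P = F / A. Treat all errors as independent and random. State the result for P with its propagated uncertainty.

5570 ± 311 Pa

Relative error in a monomial: (δP/P)² = Σ (nᵢ · δxᵢ/xᵢ)².
  (1·δF/F)² = (1×0.0498)² = 0.00248;  (-1·δA/A)² = (-1×0.0254)² = 0.000645
δP/P = √(0.00312) = 0.0559
P = 5570 Pa, so δP = 0.0559 × 5570 = 311 Pa.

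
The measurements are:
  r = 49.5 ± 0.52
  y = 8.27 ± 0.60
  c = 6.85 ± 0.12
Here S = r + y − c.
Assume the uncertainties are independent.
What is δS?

Absolute uncertainties add in quadrature for a linear combination:
  (δr)² = 0.270;  (δy)² = 0.360;  (δc)² = 0.0144
δS = √(0.645) = 0.803

0.803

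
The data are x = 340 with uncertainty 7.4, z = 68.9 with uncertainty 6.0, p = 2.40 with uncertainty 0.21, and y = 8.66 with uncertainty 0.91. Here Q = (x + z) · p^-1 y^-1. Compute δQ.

2.73

Let u = x + z = 409. δu = √(δx² + δz²) = √(54.8 + 36.0) = 9.53, so δu/u = 0.0233.
Q is then a monomial in u, p, y:
δQ/Q = √((δu/u)² + (-1·δp/p)² + (-1·δy/y)²) = √(0.000543 + 0.00766 + 0.0110) = 0.139
Q = 19.7, so δQ = 0.139 × 19.7 = 2.73.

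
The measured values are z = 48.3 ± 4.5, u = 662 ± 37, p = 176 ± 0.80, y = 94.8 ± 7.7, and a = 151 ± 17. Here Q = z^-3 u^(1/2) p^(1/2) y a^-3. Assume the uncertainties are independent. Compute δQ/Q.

0.447

Q is a product of powers, so relative uncertainties combine in quadrature:
  (-3·δz/z)² = (-3×0.0932)² = 0.0781;  (½·δu/u)² = (0.5×0.0559)² = 0.000781;  (½·δp/p)² = (0.5×0.00455)² = 5.17e-06;  (1·δy/y)² = (1×0.0812)² = 0.00660;  (-3·δa/a)² = (-3×0.113)² = 0.114
δQ/Q = √(0.200) = 0.447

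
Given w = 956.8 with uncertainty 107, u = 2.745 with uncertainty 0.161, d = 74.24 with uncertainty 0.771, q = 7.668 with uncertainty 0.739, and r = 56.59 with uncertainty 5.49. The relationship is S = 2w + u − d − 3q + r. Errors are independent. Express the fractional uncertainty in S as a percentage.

Sums and differences: (δS)² = Σ (cᵢ δxᵢ)².
  (2·δw)² = 45800;  (δu)² = 0.0259;  (δd)² = 0.594;  (3·δq)² = 4.92;  (δr)² = 30.1
δS = √(45800) = 214
S = 1876, so δS/S = 214/1876 = 0.114.

11.4%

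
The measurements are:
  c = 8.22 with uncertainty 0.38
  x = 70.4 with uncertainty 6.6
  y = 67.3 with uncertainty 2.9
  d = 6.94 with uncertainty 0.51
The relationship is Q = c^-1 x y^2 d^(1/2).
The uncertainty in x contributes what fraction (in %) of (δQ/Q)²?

(δQ/Q)² = (-1·δc/c)² + (1·δx/x)² + (2·δy/y)² + (½·δd/d)²
  c term: (-1×0.0462)² = 0.00214
  x term: (1×0.0937)² = 0.00879
  y term: (2×0.0431)² = 0.00743
  d term: (0.5×0.0735)² = 0.00135
Total = 0.0197. Share from x = 0.00879/0.0197 = 0.446.

44.6%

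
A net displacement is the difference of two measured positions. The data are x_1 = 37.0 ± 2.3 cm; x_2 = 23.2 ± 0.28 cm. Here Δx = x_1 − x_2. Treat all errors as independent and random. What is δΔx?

2.32 cm

Each term contributes (cᵢ δxᵢ)² to (δΔx)²:
  (δx_1)² = 5.29;  (δx_2)² = 0.0784
δΔx = √(5.37) = 2.32 cm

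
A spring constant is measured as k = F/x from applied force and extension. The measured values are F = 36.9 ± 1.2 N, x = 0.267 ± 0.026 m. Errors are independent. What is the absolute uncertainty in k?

Products/powers → add relative errors in quadrature, weighted by exponent:
  (1·δF/F)² = (1×0.0325)² = 0.00106;  (-1·δx/x)² = (-1×0.0974)² = 0.00948
δk/k = √(0.0105) = 0.103
k = 138 N/m, so δk = 0.103 × 138 = 14.2 N/m.

14.2 N/m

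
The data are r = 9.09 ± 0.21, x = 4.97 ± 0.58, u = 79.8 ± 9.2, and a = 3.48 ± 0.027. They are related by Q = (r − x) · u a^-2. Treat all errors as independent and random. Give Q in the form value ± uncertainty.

27.1 ± 5.15

Let w = r − x = 4.12. δw = √(δr² + δx²) = √(0.0441 + 0.336) = 0.617, so δw/w = 0.150.
Q is then a monomial in w, u, a:
δQ/Q = √((δw/w)² + (1·δu/u)² + (-2·δa/a)²) = √(0.0224 + 0.0133 + 0.000241) = 0.190
Q = 27.1, so δQ = 0.190 × 27.1 = 5.15.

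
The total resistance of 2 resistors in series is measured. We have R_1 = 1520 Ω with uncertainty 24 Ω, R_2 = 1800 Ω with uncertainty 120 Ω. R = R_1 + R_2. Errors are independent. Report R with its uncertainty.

3320 ± 122 Ω

Each term contributes (cᵢ δxᵢ)² to (δR)²:
  (δR_1)² = 576;  (δR_2)² = 14400
δR = √(15000) = 122 Ω
R = 3320 Ω.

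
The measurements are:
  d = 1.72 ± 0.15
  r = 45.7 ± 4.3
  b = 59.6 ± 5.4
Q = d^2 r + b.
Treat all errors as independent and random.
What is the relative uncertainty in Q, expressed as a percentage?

Let p = d^2·r = 135. δp/p = √((2·δd/d)² + (1·δr/r)²) = √(0.0304 + 0.00885) = 0.198, so δp = 26.8.
Q = p + b: δQ = √(δp² + δb²) = √(718 + 29.2) = 27.3
Q = 195, so δQ/Q = 27.3/195 = 0.140.

14.0%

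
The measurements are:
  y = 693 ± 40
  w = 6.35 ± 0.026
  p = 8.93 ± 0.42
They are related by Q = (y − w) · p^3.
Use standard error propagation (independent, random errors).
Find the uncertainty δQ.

74600

Let u = y − w = 687. δu = √(δy² + δw²) = √(1600 + 0.000676) = 40.0, so δu/u = 0.0583.
Q is then a monomial in u, p:
δQ/Q = √((δu/u)² + (3·δp/p)²) = √(0.00339 + 0.0199) = 0.153
Q = 4.89e+05, so δQ = 0.153 × 4.89e+05 = 74600.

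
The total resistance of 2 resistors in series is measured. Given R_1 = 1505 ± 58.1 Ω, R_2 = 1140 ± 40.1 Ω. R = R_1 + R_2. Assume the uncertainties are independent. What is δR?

Absolute uncertainties add in quadrature for a linear combination:
  (δR_1)² = 3380;  (δR_2)² = 1610
δR = √(4980) = 70.6 Ω

70.6 Ω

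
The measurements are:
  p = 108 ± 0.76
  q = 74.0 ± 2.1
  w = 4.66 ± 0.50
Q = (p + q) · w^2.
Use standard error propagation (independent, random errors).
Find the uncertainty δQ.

Let u = p + q = 182. δu = √(δp² + δq²) = √(0.578 + 4.41) = 2.23, so δu/u = 0.0123.
Q is then a monomial in u, w:
δQ/Q = √((δu/u)² + (2·δw/w)²) = √(0.000151 + 0.0460) = 0.215
Q = 3950, so δQ = 0.215 × 3950 = 850.

850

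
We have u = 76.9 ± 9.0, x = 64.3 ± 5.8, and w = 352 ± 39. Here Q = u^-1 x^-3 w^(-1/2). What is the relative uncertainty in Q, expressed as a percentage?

30.0%

For a monomial Q ∝ u^-1, x^-3, w^(-1/2), fractional errors add in quadrature:
  (-1·δu/u)² = (-1×0.117)² = 0.0137;  (-3·δx/x)² = (-3×0.0902)² = 0.0732;  (−½·δw/w)² = (-0.5×0.111)² = 0.00307
δQ/Q = √(0.0900) = 0.300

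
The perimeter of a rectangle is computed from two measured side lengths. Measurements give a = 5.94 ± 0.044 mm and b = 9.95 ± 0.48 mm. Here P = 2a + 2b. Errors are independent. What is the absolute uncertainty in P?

0.964 mm

P is a linear combination, so absolute uncertainties add in quadrature:
  (2·δa)² = 0.00774;  (2·δb)² = 0.922
δP = √(0.929) = 0.964 mm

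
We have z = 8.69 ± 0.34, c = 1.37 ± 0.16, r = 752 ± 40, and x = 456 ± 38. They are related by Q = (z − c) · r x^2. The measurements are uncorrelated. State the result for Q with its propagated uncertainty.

Let u = z − c = 7.32. δu = √(δz² + δc²) = √(0.116 + 0.0256) = 0.376, so δu/u = 0.0513.
Q is then a monomial in u, r, x:
δQ/Q = √((δu/u)² + (1·δr/r)² + (2·δx/x)²) = √(0.00264 + 0.00283 + 0.0278) = 0.182
Q = 1.14e+09, so δQ = 0.182 × 1.14e+09 = 2.09e+08.

(1.14 ± 0.209) × 10^9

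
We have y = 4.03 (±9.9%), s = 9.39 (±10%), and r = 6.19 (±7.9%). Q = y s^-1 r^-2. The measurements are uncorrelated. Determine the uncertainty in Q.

For a monomial Q ∝ y, s^-1, r^-2, fractional errors add in quadrature:
  (1·δy/y)² = (1×0.0990)² = 0.00980;  (-1·δs/s)² = (-1×0.100)² = 0.0100;  (-2·δr/r)² = (-2×0.0790)² = 0.0250
δQ/Q = √(0.0448) = 0.212
Q = 0.0112, so δQ = 0.212 × 0.0112 = 0.00237.

0.00237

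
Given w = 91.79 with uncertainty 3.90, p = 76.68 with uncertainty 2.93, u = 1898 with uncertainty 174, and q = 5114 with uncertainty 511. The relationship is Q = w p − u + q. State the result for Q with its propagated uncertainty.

Let h = w·p = 7038. δh/h = √((1·δw/w)² + (1·δp/p)²) = √(0.00181 + 0.00146) = 0.0571, so δh = 402.
Q = h − u + q: δQ = √(δh² + δu² + δq²) = √(1.62e+05 + 30300 + 2.61e+05) = 673
Q = 10250.

10250 ± 673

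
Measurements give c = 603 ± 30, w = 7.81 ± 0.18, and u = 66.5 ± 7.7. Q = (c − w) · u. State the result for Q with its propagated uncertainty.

Let h = c − w = 595. δh = √(δc² + δw²) = √(900 + 0.0324) = 30.0, so δh/h = 0.0504.
Q is then a monomial in h, u:
δQ/Q = √((δh/h)² + (1·δu/u)²) = √(0.00254 + 0.0134) = 0.126
Q = 39600, so δQ = 0.126 × 39600 = 5000.

39600 ± 5000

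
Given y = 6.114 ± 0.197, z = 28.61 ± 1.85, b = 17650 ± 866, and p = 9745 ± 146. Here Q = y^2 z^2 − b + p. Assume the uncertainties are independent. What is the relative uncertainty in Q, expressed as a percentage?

Let w = y^2·z^2 = 30600. δw/w = √((2·δy/y)² + (2·δz/z)²) = √(0.00415 + 0.0167) = 0.144, so δw = 4420.
Q = w − b + p: δQ = √(δw² + δb² + δp²) = √(1.95e+07 + 7.5e+05 + 21300) = 4510
Q = 22690, so δQ/Q = 4510/22690 = 0.199.

19.9%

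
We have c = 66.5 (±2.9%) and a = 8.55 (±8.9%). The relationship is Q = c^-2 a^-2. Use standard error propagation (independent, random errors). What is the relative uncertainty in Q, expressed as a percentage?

Products/powers → add relative errors in quadrature, weighted by exponent:
  (-2·δc/c)² = (-2×0.0290)² = 0.00336;  (-2·δa/a)² = (-2×0.0890)² = 0.0317
δQ/Q = √(0.0350) = 0.187

18.7%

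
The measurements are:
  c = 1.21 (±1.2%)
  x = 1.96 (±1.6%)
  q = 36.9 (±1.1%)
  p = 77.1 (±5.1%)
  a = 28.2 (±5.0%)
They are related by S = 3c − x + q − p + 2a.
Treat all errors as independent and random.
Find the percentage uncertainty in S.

For a sum/difference, combine absolute errors in quadrature:
  (3·δc)² = 0.00190;  (δx)² = 0.000983;  (δq)² = 0.165;  (δp)² = 15.5;  (2·δa)² = 7.95
δS = √(23.6) = 4.86
S = 17.9, so δS/S = 4.86/17.9 = 0.272.

27.2%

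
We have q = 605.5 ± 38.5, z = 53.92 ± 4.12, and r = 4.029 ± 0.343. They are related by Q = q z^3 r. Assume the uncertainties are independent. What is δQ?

9.66e+07

Each factor contributes (exponent × relative error)² to (δQ/Q)²:
  (1·δq/q)² = (1×0.0636)² = 0.00404;  (3·δz/z)² = (3×0.0764)² = 0.0525;  (1·δr/r)² = (1×0.0851)² = 0.00725
δQ/Q = √(0.0638) = 0.253
Q = 3.824e+08, so δQ = 0.253 × 3.824e+08 = 9.66e+07.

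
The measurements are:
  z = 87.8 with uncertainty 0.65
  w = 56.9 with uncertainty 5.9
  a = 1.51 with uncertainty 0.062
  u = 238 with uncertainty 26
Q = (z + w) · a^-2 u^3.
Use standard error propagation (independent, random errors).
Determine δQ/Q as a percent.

Let h = z + w = 145. δh = √(δz² + δw²) = √(0.423 + 34.8) = 5.94, so δh/h = 0.0410.
Q is then a monomial in h, a, u:
δQ/Q = √((δh/h)² + (-2·δa/a)² + (3·δu/u)²) = √(0.00168 + 0.00674 + 0.107) = 0.340

34.0%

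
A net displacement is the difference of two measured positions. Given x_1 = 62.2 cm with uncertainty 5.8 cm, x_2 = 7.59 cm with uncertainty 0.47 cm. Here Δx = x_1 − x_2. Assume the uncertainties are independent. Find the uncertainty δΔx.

Absolute uncertainties add in quadrature for a linear combination:
  (δx_1)² = 33.6;  (δx_2)² = 0.221
δΔx = √(33.9) = 5.82 cm

5.82 cm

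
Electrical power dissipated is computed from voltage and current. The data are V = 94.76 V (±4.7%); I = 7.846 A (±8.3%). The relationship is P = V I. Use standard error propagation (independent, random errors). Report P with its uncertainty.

743.5 ± 70.9 W

Each factor contributes (exponent × relative error)² to (δP/P)²:
  (1·δV/V)² = (1×0.0470)² = 0.00221;  (1·δI/I)² = (1×0.0830)² = 0.00689
δP/P = √(0.00910) = 0.0954
P = 743.5 W, so δP = 0.0954 × 743.5 = 70.9 W.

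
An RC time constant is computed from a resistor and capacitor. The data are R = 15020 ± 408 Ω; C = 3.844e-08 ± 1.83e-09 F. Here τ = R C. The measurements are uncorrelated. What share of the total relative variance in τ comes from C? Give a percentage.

75.4%

(δτ/τ)² = (1·δR/R)² + (1·δC/C)²
  R term: (1×0.0272)² = 0.000738
  C term: (1×0.0476)² = 0.00227
Total = 0.00300. Share from C = 0.00227/0.00300 = 0.754.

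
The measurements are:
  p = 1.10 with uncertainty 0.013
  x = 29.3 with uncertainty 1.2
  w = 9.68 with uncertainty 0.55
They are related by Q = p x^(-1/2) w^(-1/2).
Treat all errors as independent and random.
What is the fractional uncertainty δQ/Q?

0.0370

Q is a product of powers, so relative uncertainties combine in quadrature:
  (1·δp/p)² = (1×0.0118)² = 0.000140;  (−½·δx/x)² = (-0.5×0.0410)² = 0.000419;  (−½·δw/w)² = (-0.5×0.0568)² = 0.000807
δQ/Q = √(0.00137) = 0.0370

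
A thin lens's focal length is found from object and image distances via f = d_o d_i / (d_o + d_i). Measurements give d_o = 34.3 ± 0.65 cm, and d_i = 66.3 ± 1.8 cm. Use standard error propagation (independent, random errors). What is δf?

0.351 cm

∂f/∂d_o = (d_i/(d_o+d_i))² = 0.434;  ∂f/∂d_i = (d_o/(d_o+d_i))² = 0.116
δf = √((∂f/∂d_o · δd_o)² + (∂f/∂d_i · δd_i)²) = √(0.0797 + 0.0438) = 0.351 cm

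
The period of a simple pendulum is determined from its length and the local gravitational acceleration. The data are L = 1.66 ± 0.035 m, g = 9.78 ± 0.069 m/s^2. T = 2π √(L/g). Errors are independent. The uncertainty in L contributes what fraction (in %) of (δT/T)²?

(δT/T)² = (½·δL/L)² + (−½·δg/g)²
  L term: (0.5×0.0211)² = 0.000111
  g term: (-0.5×0.00706)² = 1.24e-05
Total = 0.000124. Share from L = 0.000111/0.000124 = 0.899.

89.9%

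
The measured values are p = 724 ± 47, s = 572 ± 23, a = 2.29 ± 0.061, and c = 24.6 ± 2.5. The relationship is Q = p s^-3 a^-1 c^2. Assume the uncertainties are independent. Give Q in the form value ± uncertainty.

0.00102 ± 0.000252

Each factor contributes (exponent × relative error)² to (δQ/Q)²:
  (1·δp/p)² = (1×0.0649)² = 0.00421;  (-3·δs/s)² = (-3×0.0402)² = 0.0146;  (-1·δa/a)² = (-1×0.0266)² = 0.000710;  (2·δc/c)² = (2×0.102)² = 0.0413
δQ/Q = √(0.0608) = 0.247
Q = 0.00102, so δQ = 0.247 × 0.00102 = 0.000252.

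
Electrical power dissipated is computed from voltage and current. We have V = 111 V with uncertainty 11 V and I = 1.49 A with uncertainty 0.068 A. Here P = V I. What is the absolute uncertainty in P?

Products/powers → add relative errors in quadrature, weighted by exponent:
  (1·δV/V)² = (1×0.0991)² = 0.00982;  (1·δI/I)² = (1×0.0456)² = 0.00208
δP/P = √(0.0119) = 0.109
P = 165 W, so δP = 0.109 × 165 = 18.0 W.

18.0 W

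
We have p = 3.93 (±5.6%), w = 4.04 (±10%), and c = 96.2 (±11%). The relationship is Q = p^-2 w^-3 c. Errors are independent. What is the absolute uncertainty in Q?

Each factor contributes (exponent × relative error)² to (δQ/Q)²:
  (-2·δp/p)² = (-2×0.0560)² = 0.0125;  (-3·δw/w)² = (-3×0.100)² = 0.0900;  (1·δc/c)² = (1×0.110)² = 0.0121
δQ/Q = √(0.115) = 0.339
Q = 0.0945, so δQ = 0.339 × 0.0945 = 0.0320.

0.0320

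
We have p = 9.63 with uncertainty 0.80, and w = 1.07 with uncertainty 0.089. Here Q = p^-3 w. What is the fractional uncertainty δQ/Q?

Since Q is a product/quotient, work with relative uncertainties:
  (-3·δp/p)² = (-3×0.0831)² = 0.0621;  (1·δw/w)² = (1×0.0832)² = 0.00692
δQ/Q = √(0.0690) = 0.263

0.263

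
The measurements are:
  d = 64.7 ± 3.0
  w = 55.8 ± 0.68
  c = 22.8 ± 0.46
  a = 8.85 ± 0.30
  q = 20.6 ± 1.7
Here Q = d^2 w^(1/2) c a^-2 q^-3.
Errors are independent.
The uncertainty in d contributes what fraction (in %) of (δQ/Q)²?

11.5%

(δQ/Q)² = (2·δd/d)² + (½·δw/w)² + (1·δc/c)² + (-2·δa/a)² + (-3·δq/q)²
  d term: (2×0.0464)² = 0.00860
  w term: (0.5×0.0122)² = 3.71e-05
  c term: (1×0.0202)² = 0.000407
  a term: (-2×0.0339)² = 0.00460
  q term: (-3×0.0825)² = 0.0613
Total = 0.0749. Share from d = 0.00860/0.0749 = 0.115.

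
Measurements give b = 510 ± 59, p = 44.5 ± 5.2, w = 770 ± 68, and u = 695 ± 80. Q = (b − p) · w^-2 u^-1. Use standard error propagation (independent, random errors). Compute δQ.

Let h = b − p = 466. δh = √(δb² + δp²) = √(3480 + 27.0) = 59.2, so δh/h = 0.127.
Q is then a monomial in h, w, u:
δQ/Q = √((δh/h)² + (-2·δw/w)² + (-1·δu/u)²) = √(0.0162 + 0.0312 + 0.0132) = 0.246
Q = 1.13e-06, so δQ = 0.246 × 1.13e-06 = 2.78e-07.

2.78e-07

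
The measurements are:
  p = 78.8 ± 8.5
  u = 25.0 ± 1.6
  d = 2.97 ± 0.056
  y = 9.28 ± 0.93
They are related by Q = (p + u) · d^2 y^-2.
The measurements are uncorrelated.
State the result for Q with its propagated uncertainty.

10.6 ± 2.34

Let w = p + u = 104. δw = √(δp² + δu²) = √(72.2 + 2.56) = 8.65, so δw/w = 0.0833.
Q is then a monomial in w, d, y:
δQ/Q = √((δw/w)² + (2·δd/d)² + (-2·δy/y)²) = √(0.00694 + 0.00142 + 0.0402) = 0.220
Q = 10.6, so δQ = 0.220 × 10.6 = 2.34.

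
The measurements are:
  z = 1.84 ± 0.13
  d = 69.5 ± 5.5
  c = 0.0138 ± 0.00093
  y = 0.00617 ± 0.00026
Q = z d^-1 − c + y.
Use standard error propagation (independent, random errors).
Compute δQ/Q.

Let p = z·d^-1 = 0.0265. δp/p = √((1·δz/z)² + (-1·δd/d)²) = √(0.00499 + 0.00626) = 0.106, so δp = 0.00281.
Q = p − c + y: δQ = √(δp² + δc² + δy²) = √(7.89e-06 + 8.65e-07 + 6.76e-08) = 0.00297
Q = 0.0188, so δQ/Q = 0.00297/0.0188 = 0.158.

0.158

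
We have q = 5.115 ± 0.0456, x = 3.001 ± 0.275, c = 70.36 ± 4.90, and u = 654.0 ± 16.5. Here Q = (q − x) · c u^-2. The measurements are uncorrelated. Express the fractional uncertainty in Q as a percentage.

15.7%

Let w = q − x = 2.114. δw = √(δq² + δx²) = √(0.00208 + 0.0756) = 0.279, so δw/w = 0.132.
Q is then a monomial in w, c, u:
δQ/Q = √((δw/w)² + (1·δc/c)² + (-2·δu/u)²) = √(0.0174 + 0.00485 + 0.00255) = 0.157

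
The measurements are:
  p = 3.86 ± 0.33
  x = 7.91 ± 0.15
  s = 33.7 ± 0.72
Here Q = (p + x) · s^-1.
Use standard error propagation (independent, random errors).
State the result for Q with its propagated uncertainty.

0.349 ± 0.0131

Let u = p + x = 11.8. δu = √(δp² + δx²) = √(0.109 + 0.0225) = 0.362, so δu/u = 0.0308.
Q is then a monomial in u, s:
δQ/Q = √((δu/u)² + (-1·δs/s)²) = √(0.000949 + 0.000456) = 0.0375
Q = 0.349, so δQ = 0.0375 × 0.349 = 0.0131.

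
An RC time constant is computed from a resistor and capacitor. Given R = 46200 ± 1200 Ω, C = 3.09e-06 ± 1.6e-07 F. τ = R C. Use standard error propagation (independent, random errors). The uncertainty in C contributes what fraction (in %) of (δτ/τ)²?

79.9%

(δτ/τ)² = (1·δR/R)² + (1·δC/C)²
  R term: (1×0.0260)² = 0.000675
  C term: (1×0.0518)² = 0.00268
Total = 0.00336. Share from C = 0.00268/0.00336 = 0.799.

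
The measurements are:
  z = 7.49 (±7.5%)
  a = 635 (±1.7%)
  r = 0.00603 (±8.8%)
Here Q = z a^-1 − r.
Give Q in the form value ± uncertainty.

Let p = z·a^-1 = 0.0118. δp/p = √((1·δz/z)² + (-1·δa/a)²) = √(0.00562 + 0.000289) = 0.0769, so δp = 0.000907.
Q = p − r: δQ = √(δp² + δr²) = √(8.23e-07 + 2.82e-07) = 0.00105
Q = 0.00577.

0.00577 ± 0.00105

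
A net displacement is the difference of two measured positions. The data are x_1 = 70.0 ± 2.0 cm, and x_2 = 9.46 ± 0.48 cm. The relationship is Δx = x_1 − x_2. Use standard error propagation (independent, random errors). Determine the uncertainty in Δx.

Each term contributes (cᵢ δxᵢ)² to (δΔx)²:
  (δx_1)² = 4.00;  (δx_2)² = 0.230
δΔx = √(4.23) = 2.06 cm

2.06 cm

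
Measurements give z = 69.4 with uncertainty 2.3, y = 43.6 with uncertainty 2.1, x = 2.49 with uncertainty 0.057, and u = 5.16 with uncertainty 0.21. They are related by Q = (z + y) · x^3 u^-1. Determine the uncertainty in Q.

Let w = z + y = 113. δw = √(δz² + δy²) = √(5.29 + 4.41) = 3.11, so δw/w = 0.0276.
Q is then a monomial in w, x, u:
δQ/Q = √((δw/w)² + (3·δx/x)² + (-1·δu/u)²) = √(0.000760 + 0.00472 + 0.00166) = 0.0845
Q = 338, so δQ = 0.0845 × 338 = 28.6.

28.6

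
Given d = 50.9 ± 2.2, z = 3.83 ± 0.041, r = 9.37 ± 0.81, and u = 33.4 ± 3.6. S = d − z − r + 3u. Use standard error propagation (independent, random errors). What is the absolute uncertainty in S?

Sums and differences: (δS)² = Σ (cᵢ δxᵢ)².
  (δd)² = 4.84;  (δz)² = 0.00168;  (δr)² = 0.656;  (3·δu)² = 117
δS = √(122) = 11.1

11.1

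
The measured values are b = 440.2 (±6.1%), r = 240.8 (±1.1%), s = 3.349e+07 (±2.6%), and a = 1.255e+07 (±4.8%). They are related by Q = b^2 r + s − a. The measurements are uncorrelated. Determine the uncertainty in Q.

5.81e+06

Let p = b^2·r = 4.666e+07. δp/p = √((2·δb/b)² + (1·δr/r)²) = √(0.0149 + 0.000121) = 0.122, so δp = 5.72e+06.
Q = p + s − a: δQ = √(δp² + δs² + δa²) = √(3.27e+13 + 7.58e+11 + 3.63e+11) = 5.81e+06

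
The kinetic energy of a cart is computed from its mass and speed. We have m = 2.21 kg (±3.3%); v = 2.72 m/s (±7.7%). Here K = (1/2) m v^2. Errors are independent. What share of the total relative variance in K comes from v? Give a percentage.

95.6%

(δK/K)² = (1·δm/m)² + (2·δv/v)²
  m term: (1×0.0330)² = 0.00109
  v term: (2×0.0770)² = 0.0237
Total = 0.0248. Share from v = 0.0237/0.0248 = 0.956.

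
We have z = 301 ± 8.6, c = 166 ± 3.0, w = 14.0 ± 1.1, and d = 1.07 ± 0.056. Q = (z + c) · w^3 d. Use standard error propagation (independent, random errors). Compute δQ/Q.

Let u = z + c = 467. δu = √(δz² + δc²) = √(74.0 + 9.00) = 9.11, so δu/u = 0.0195.
Q is then a monomial in u, w, d:
δQ/Q = √((δu/u)² + (3·δw/w)² + (1·δd/d)²) = √(0.000380 + 0.0556 + 0.00274) = 0.242

0.242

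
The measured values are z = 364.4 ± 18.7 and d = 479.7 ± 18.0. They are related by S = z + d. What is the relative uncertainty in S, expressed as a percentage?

3.07%

For a sum/difference, combine absolute errors in quadrature:
  (δz)² = 350;  (δd)² = 324
δS = √(674) = 26.0
S = 844.1, so δS/S = 26.0/844.1 = 0.0307.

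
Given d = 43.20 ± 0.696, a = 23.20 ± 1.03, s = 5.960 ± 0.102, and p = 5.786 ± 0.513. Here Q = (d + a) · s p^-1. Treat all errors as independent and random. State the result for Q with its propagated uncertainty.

68.40 ± 6.31

Let u = d + a = 66.40. δu = √(δd² + δa²) = √(0.484 + 1.06) = 1.24, so δu/u = 0.0187.
Q is then a monomial in u, s, p:
δQ/Q = √((δu/u)² + (1·δs/s)² + (-1·δp/p)²) = √(0.000350 + 0.000293 + 0.00786) = 0.0922
Q = 68.40, so δQ = 0.0922 × 68.40 = 6.31.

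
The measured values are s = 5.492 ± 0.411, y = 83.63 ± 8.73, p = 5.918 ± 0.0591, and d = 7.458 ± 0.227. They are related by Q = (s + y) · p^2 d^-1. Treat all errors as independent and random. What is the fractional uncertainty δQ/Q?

0.105

Let u = s + y = 89.12. δu = √(δs² + δy²) = √(0.169 + 76.2) = 8.74, so δu/u = 0.0981.
Q is then a monomial in u, p, d:
δQ/Q = √((δu/u)² + (2·δp/p)² + (-1·δd/d)²) = √(0.00962 + 0.000399 + 0.000926) = 0.105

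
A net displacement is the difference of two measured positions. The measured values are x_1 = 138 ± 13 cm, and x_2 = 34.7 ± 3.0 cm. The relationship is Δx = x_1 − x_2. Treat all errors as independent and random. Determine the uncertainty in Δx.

13.3 cm

Δx is a linear combination, so absolute uncertainties add in quadrature:
  (δx_1)² = 169;  (δx_2)² = 9.00
δΔx = √(178) = 13.3 cm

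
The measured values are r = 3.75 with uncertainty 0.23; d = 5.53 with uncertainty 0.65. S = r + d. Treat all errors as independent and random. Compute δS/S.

0.0743

Sums and differences: (δS)² = Σ (cᵢ δxᵢ)².
  (δr)² = 0.0529;  (δd)² = 0.423
δS = √(0.475) = 0.689
S = 9.28, so δS/S = 0.689/9.28 = 0.0743.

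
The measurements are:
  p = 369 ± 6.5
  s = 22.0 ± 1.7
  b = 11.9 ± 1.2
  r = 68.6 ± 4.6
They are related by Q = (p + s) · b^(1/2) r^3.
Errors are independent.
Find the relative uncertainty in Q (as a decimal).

0.208

Let u = p + s = 391. δu = √(δp² + δs²) = √(42.2 + 2.89) = 6.72, so δu/u = 0.0172.
Q is then a monomial in u, b, r:
δQ/Q = √((δu/u)² + (½·δb/b)² + (3·δr/r)²) = √(0.000295 + 0.00254 + 0.0405) = 0.208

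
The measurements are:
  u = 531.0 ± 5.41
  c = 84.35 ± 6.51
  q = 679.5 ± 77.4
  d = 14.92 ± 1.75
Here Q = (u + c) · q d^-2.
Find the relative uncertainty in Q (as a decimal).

Let w = u + c = 615.4. δw = √(δu² + δc²) = √(29.3 + 42.4) = 8.46, so δw/w = 0.0138.
Q is then a monomial in w, q, d:
δQ/Q = √((δw/w)² + (1·δq/q)² + (-2·δd/d)²) = √(0.000189 + 0.0130 + 0.0550) = 0.261

0.261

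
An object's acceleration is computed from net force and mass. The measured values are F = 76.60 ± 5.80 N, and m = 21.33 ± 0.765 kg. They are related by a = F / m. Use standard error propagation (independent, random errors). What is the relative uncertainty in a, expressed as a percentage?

a is a product of powers, so relative uncertainties combine in quadrature:
  (1·δF/F)² = (1×0.0757)² = 0.00573;  (-1·δm/m)² = (-1×0.0359)² = 0.00129
δa/a = √(0.00702) = 0.0838

8.38%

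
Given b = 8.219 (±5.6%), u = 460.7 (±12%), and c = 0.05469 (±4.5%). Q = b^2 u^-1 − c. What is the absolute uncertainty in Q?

0.0242

Let p = b^2·u^-1 = 0.1466. δp/p = √((2·δb/b)² + (-1·δu/u)²) = √(0.0125 + 0.0144) = 0.164, so δp = 0.0241.
Q = p − c: δQ = √(δp² + δc²) = √(0.000579 + 6.06e-06) = 0.0242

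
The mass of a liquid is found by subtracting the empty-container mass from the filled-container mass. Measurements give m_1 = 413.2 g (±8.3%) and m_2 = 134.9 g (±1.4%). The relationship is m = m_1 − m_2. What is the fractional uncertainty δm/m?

Each term contributes (cᵢ δxᵢ)² to (δm)²:
  (δm_1)² = 1180;  (δm_2)² = 3.57
δm = √(1180) = 34.3 g
m = 278.3 g, so δm/m = 34.3/278.3 = 0.123.

0.123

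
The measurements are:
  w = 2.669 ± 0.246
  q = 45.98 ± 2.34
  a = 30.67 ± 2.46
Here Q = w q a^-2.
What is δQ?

Products/powers → add relative errors in quadrature, weighted by exponent:
  (1·δw/w)² = (1×0.0922)² = 0.00850;  (1·δq/q)² = (1×0.0509)² = 0.00259;  (-2·δa/a)² = (-2×0.0802)² = 0.0257
δQ/Q = √(0.0368) = 0.192
Q = 0.1305, so δQ = 0.192 × 0.1305 = 0.0250.

0.0250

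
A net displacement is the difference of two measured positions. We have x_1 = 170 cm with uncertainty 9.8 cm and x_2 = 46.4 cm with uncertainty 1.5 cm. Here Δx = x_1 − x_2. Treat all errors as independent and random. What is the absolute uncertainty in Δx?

Sums and differences: (δΔx)² = Σ (cᵢ δxᵢ)².
  (δx_1)² = 96.0;  (δx_2)² = 2.25
δΔx = √(98.3) = 9.91 cm

9.91 cm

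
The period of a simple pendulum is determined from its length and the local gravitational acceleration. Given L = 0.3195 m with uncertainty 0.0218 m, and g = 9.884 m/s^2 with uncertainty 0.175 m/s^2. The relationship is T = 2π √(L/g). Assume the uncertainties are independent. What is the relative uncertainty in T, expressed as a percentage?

3.52%

Since T is a product/quotient, work with relative uncertainties:
  (½·δL/L)² = (0.5×0.0682)² = 0.00116;  (−½·δg/g)² = (-0.5×0.0177)² = 7.84e-05
δT/T = √(0.00124) = 0.0352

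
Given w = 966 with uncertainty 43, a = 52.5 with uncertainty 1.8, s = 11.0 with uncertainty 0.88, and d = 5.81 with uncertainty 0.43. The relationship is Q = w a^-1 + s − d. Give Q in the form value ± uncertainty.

23.6 ± 1.42

Let p = w·a^-1 = 18.4. δp/p = √((1·δw/w)² + (-1·δa/a)²) = √(0.00198 + 0.00118) = 0.0562, so δp = 1.03.
Q = p + s − d: δQ = √(δp² + δs² + δd²) = √(1.07 + 0.774 + 0.185) = 1.42
Q = 23.6.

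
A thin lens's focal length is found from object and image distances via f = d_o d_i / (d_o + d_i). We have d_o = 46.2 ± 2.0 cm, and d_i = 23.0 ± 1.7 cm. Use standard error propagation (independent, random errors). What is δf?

0.789 cm

∂f/∂d_o = (d_i/(d_o+d_i))² = 0.110;  ∂f/∂d_i = (d_o/(d_o+d_i))² = 0.446
δf = √((∂f/∂d_o · δd_o)² + (∂f/∂d_i · δd_i)²) = √(0.0488 + 0.574) = 0.789 cm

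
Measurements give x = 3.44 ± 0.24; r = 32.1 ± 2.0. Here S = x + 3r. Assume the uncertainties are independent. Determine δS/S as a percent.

6.02%

Sums and differences: (δS)² = Σ (cᵢ δxᵢ)².
  (δx)² = 0.0576;  (3·δr)² = 36.0
δS = √(36.1) = 6.00
S = 99.7, so δS/S = 6.00/99.7 = 0.0602.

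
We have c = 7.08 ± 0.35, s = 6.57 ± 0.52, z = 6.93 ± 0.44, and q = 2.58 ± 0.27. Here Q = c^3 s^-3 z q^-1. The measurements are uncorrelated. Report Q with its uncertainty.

Each factor contributes (exponent × relative error)² to (δQ/Q)²:
  (3·δc/c)² = (3×0.0494)² = 0.0220;  (-3·δs/s)² = (-3×0.0791)² = 0.0564;  (1·δz/z)² = (1×0.0635)² = 0.00403;  (-1·δq/q)² = (-1×0.105)² = 0.0110
δQ/Q = √(0.0934) = 0.306
Q = 3.36, so δQ = 0.306 × 3.36 = 1.03.

3.36 ± 1.03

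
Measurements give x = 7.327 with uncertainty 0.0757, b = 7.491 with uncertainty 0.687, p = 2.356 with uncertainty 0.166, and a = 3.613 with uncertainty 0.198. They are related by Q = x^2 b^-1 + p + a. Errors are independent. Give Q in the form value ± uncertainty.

Let w = x^2·b^-1 = 7.167. δw/w = √((2·δx/x)² + (-1·δb/b)²) = √(0.000427 + 0.00841) = 0.0940, so δw = 0.674.
Q = w + p + a: δQ = √(δw² + δp² + δa²) = √(0.454 + 0.0276 + 0.0392) = 0.722
Q = 13.14.

13.14 ± 0.722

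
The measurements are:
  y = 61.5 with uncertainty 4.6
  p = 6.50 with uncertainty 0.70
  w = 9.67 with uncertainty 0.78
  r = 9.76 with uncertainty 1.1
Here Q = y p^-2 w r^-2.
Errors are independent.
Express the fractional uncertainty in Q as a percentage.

Each factor contributes (exponent × relative error)² to (δQ/Q)²:
  (1·δy/y)² = (1×0.0748)² = 0.00559;  (-2·δp/p)² = (-2×0.108)² = 0.0464;  (1·δw/w)² = (1×0.0807)² = 0.00651;  (-2·δr/r)² = (-2×0.113)² = 0.0508
δQ/Q = √(0.109) = 0.331

33.1%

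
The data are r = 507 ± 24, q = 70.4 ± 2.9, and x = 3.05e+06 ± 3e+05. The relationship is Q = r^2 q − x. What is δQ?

Let p = r^2·q = 1.81e+07. δp/p = √((2·δr/r)² + (1·δq/q)²) = √(0.00896 + 0.00170) = 0.103, so δp = 1.87e+06.
Q = p − x: δQ = √(δp² + δx²) = √(3.49e+12 + 9e+10) = 1.89e+06

1.89e+06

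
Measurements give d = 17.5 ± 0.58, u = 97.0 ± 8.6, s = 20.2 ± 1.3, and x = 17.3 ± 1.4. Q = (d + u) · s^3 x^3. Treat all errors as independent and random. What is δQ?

Let w = d + u = 114. δw = √(δd² + δu²) = √(0.336 + 74.0) = 8.62, so δw/w = 0.0753.
Q is then a monomial in w, s, x:
δQ/Q = √((δw/w)² + (3·δs/s)² + (3·δx/x)²) = √(0.00567 + 0.0373 + 0.0589) = 0.319
Q = 4.89e+09, so δQ = 0.319 × 4.89e+09 = 1.56e+09.

1.56e+09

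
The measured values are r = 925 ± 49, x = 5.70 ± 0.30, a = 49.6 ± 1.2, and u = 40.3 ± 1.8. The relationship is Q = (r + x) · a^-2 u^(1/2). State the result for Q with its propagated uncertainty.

Let w = r + x = 931. δw = √(δr² + δx²) = √(2400 + 0.0900) = 49.0, so δw/w = 0.0526.
Q is then a monomial in w, a, u:
δQ/Q = √((δw/w)² + (-2·δa/a)² + (½·δu/u)²) = √(0.00277 + 0.00234 + 0.000499) = 0.0749
Q = 2.40, so δQ = 0.0749 × 2.40 = 0.180.

2.40 ± 0.180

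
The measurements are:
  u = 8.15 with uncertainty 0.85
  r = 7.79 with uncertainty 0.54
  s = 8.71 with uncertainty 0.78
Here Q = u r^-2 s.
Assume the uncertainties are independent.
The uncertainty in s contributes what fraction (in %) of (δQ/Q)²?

21.0%

(δQ/Q)² = (1·δu/u)² + (-2·δr/r)² + (1·δs/s)²
  u term: (1×0.104)² = 0.0109
  r term: (-2×0.0693)² = 0.0192
  s term: (1×0.0896)² = 0.00802
Total = 0.0381. Share from s = 0.00802/0.0381 = 0.210.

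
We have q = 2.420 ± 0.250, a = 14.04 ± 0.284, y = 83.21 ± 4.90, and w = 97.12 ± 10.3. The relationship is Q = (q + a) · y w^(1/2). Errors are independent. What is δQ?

Let u = q + a = 16.46. δu = √(δq² + δa²) = √(0.0625 + 0.0807) = 0.378, so δu/u = 0.0230.
Q is then a monomial in u, y, w:
δQ/Q = √((δu/u)² + (1·δy/y)² + (½·δw/w)²) = √(0.000528 + 0.00347 + 0.00281) = 0.0825
Q = 13500, so δQ = 0.0825 × 13500 = 1110.

1110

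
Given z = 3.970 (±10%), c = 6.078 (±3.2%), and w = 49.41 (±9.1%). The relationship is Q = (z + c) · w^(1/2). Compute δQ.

Let u = z + c = 10.05. δu = √(δz² + δc²) = √(0.158 + 0.0378) = 0.442, so δu/u = 0.0440.
Q is then a monomial in u, w:
δQ/Q = √((δu/u)² + (½·δw/w)²) = √(0.00194 + 0.00207) = 0.0633
Q = 70.63, so δQ = 0.0633 × 70.63 = 4.47.

4.47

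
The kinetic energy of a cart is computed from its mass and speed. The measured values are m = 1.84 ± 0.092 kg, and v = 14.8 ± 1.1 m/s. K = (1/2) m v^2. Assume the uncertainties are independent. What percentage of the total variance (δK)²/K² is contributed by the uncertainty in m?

10.2%

(δK/K)² = (1·δm/m)² + (2·δv/v)²
  m term: (1×0.0500)² = 0.00250
  v term: (2×0.0743)² = 0.0221
Total = 0.0246. Share from m = 0.00250/0.0246 = 0.102.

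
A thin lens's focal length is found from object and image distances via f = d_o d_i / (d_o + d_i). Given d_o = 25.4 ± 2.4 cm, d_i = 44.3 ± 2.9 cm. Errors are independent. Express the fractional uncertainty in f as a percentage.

∂f/∂d_o = (d_i/(d_o+d_i))² = 0.404;  ∂f/∂d_i = (d_o/(d_o+d_i))² = 0.133
δf = √((∂f/∂d_o · δd_o)² + (∂f/∂d_i · δd_i)²) = √(0.940 + 0.148) = 1.04 cm
f = 16.1 cm, so δf/f = 1.04/16.1 = 0.0646.

6.46%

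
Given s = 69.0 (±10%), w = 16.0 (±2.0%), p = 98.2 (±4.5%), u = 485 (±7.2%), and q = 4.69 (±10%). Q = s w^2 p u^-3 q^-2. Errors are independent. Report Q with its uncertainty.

Products/powers → add relative errors in quadrature, weighted by exponent:
  (1·δs/s)² = (1×0.100)² = 0.0100;  (2·δw/w)² = (2×0.0200)² = 0.00160;  (1·δp/p)² = (1×0.0450)² = 0.00202;  (-3·δu/u)² = (-3×0.0720)² = 0.0467;  (-2·δq/q)² = (-2×0.100)² = 0.0400
δQ/Q = √(0.100) = 0.317
Q = 0.000691, so δQ = 0.317 × 0.000691 = 0.000219.

0.000691 ± 0.000219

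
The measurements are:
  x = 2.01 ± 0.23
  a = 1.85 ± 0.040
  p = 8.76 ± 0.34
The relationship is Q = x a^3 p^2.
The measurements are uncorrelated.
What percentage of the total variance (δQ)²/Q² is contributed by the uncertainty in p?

25.8%

(δQ/Q)² = (1·δx/x)² + (3·δa/a)² + (2·δp/p)²
  x term: (1×0.114)² = 0.0131
  a term: (3×0.0216)² = 0.00421
  p term: (2×0.0388)² = 0.00603
Total = 0.0233. Share from p = 0.00603/0.0233 = 0.258.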